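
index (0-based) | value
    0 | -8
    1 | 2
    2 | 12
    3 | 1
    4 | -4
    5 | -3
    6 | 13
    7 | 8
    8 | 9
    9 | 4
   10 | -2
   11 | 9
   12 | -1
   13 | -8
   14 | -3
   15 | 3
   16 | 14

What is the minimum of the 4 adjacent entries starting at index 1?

Elements at indices 1..4: 2, 12, 1, -4
min(2, 12, 1, -4) = -4

-4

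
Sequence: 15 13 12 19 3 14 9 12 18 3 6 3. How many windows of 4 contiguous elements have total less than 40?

[15, 13, 12, 19] → sum 59
[13, 12, 19, 3] → sum 47
[12, 19, 3, 14] → sum 48
[19, 3, 14, 9] → sum 45
[3, 14, 9, 12] → sum 38  < 40 ✓
[14, 9, 12, 18] → sum 53
[9, 12, 18, 3] → sum 42
[12, 18, 3, 6] → sum 39  < 40 ✓
[18, 3, 6, 3] → sum 30  < 40 ✓
3 windows satisfy the condition.

3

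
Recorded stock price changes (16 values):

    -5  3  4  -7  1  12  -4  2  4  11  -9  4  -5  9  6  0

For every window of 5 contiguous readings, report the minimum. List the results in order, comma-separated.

-5 3 4 -7 1 → min -7
3 4 -7 1 12 → min -7
4 -7 1 12 -4 → min -7
-7 1 12 -4 2 → min -7
1 12 -4 2 4 → min -4
12 -4 2 4 11 → min -4
-4 2 4 11 -9 → min -9
2 4 11 -9 4 → min -9
4 11 -9 4 -5 → min -9
11 -9 4 -5 9 → min -9
-9 4 -5 9 6 → min -9
4 -5 9 6 0 → min -5

-7, -7, -7, -7, -4, -4, -9, -9, -9, -9, -9, -5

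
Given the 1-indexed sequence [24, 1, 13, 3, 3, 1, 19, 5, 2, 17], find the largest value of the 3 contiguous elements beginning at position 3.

13

Elements at indices 3..5: 13, 3, 3
max(13, 3, 3) = 13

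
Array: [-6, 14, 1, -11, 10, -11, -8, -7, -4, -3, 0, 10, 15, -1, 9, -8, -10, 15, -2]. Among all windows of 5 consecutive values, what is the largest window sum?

33

(-6, 14, 1, -11, 10) → sum 8
(14, 1, -11, 10, -11) → sum 3
(1, -11, 10, -11, -8) → sum -19
(-11, 10, -11, -8, -7) → sum -27
(10, -11, -8, -7, -4) → sum -20
(-11, -8, -7, -4, -3) → sum -33
(-8, -7, -4, -3, 0) → sum -22
(-7, -4, -3, 0, 10) → sum -4
(-4, -3, 0, 10, 15) → sum 18
(-3, 0, 10, 15, -1) → sum 21
(0, 10, 15, -1, 9) → sum 33
(10, 15, -1, 9, -8) → sum 25
(15, -1, 9, -8, -10) → sum 5
(-1, 9, -8, -10, 15) → sum 5
(9, -8, -10, 15, -2) → sum 4
Largest of these is 33.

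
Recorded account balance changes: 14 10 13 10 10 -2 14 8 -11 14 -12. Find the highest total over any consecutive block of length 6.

55

[14, 10, 13, 10, 10, -2] → sum 55
[10, 13, 10, 10, -2, 14] → sum 55
[13, 10, 10, -2, 14, 8] → sum 53
[10, 10, -2, 14, 8, -11] → sum 29
[10, -2, 14, 8, -11, 14] → sum 33
[-2, 14, 8, -11, 14, -12] → sum 11
Highest of these is 55.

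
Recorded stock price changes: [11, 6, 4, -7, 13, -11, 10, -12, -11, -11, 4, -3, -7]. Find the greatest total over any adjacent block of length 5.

[11, 6, 4, -7, 13] → sum 27
[6, 4, -7, 13, -11] → sum 5
[4, -7, 13, -11, 10] → sum 9
[-7, 13, -11, 10, -12] → sum -7
[13, -11, 10, -12, -11] → sum -11
[-11, 10, -12, -11, -11] → sum -35
[10, -12, -11, -11, 4] → sum -20
[-12, -11, -11, 4, -3] → sum -33
[-11, -11, 4, -3, -7] → sum -28
Greatest of these is 27.

27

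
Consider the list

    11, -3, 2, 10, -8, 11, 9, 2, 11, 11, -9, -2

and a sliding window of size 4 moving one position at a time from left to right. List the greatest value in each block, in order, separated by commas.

11, 10, 11, 11, 11, 11, 11, 11, 11

[11, -3, 2, 10] → max 11
[-3, 2, 10, -8] → max 10
[2, 10, -8, 11] → max 11
[10, -8, 11, 9] → max 11
[-8, 11, 9, 2] → max 11
[11, 9, 2, 11] → max 11
[9, 2, 11, 11] → max 11
[2, 11, 11, -9] → max 11
[11, 11, -9, -2] → max 11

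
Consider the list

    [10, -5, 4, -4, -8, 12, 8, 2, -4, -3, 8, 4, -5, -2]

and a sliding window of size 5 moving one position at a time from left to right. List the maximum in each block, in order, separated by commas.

10 -5 4 -4 -8 → max 10
-5 4 -4 -8 12 → max 12
4 -4 -8 12 8 → max 12
-4 -8 12 8 2 → max 12
-8 12 8 2 -4 → max 12
12 8 2 -4 -3 → max 12
8 2 -4 -3 8 → max 8
2 -4 -3 8 4 → max 8
-4 -3 8 4 -5 → max 8
-3 8 4 -5 -2 → max 8

10, 12, 12, 12, 12, 12, 8, 8, 8, 8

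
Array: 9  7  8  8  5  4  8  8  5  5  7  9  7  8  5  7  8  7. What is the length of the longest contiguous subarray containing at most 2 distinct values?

[9] 1 distinct, len 1
[9, 7] 2 distinct, len 2
[7, 8] 2 distinct, len 2
[7, 8, 8] 2 distinct, len 3
[8, 8, 5] 2 distinct, len 3
[5, 4] 2 distinct, len 2
[4, 8] 2 distinct, len 2
[4, 8, 8] 2 distinct, len 3
[8, 8, 5] 2 distinct, len 3
[8, 8, 5, 5] 2 distinct, len 4
[5, 5, 7] 2 distinct, len 3
[7, 9] 2 distinct, len 2
[7, 9, 7] 2 distinct, len 3
[7, 8] 2 distinct, len 2
[8, 5] 2 distinct, len 2
[5, 7] 2 distinct, len 2
[7, 8] 2 distinct, len 2
[7, 8, 7] 2 distinct, len 3
Longest length with ≤2 distinct: 4.

4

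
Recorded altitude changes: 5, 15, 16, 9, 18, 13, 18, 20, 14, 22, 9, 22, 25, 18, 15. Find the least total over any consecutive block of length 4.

5 15 16 9 → sum 45
15 16 9 18 → sum 58
16 9 18 13 → sum 56
9 18 13 18 → sum 58
18 13 18 20 → sum 69
13 18 20 14 → sum 65
18 20 14 22 → sum 74
20 14 22 9 → sum 65
14 22 9 22 → sum 67
22 9 22 25 → sum 78
9 22 25 18 → sum 74
22 25 18 15 → sum 80
Least of these is 45.

45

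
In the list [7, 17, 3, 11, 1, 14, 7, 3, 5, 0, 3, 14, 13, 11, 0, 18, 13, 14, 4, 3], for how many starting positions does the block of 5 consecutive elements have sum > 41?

[7, 17, 3, 11, 1] → sum 39
[17, 3, 11, 1, 14] → sum 46  > 41 ✓
[3, 11, 1, 14, 7] → sum 36
[11, 1, 14, 7, 3] → sum 36
[1, 14, 7, 3, 5] → sum 30
[14, 7, 3, 5, 0] → sum 29
[7, 3, 5, 0, 3] → sum 18
[3, 5, 0, 3, 14] → sum 25
[5, 0, 3, 14, 13] → sum 35
[0, 3, 14, 13, 11] → sum 41
[3, 14, 13, 11, 0] → sum 41
[14, 13, 11, 0, 18] → sum 56  > 41 ✓
[13, 11, 0, 18, 13] → sum 55  > 41 ✓
[11, 0, 18, 13, 14] → sum 56  > 41 ✓
[0, 18, 13, 14, 4] → sum 49  > 41 ✓
[18, 13, 14, 4, 3] → sum 52  > 41 ✓
6 windows satisfy the condition.

6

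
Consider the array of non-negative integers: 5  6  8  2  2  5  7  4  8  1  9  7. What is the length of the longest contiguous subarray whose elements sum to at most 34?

→ 5: sum 5, len 1
→ 6: sum 11, len 2
→ 8: sum 19, len 3
→ 2: sum 21, len 4
→ 2: sum 23, len 5
→ 5: sum 28, len 6
→ 7 (dropped 5): sum 30, len 6
→ 4: sum 34, len 7
→ 8 (dropped 6, 8): sum 28, len 6
→ 1: sum 29, len 7
→ 9 (dropped 2, 2): sum 34, len 6
→ 7 (dropped 5, 7): sum 29, len 5
Longest length seen: 7.

7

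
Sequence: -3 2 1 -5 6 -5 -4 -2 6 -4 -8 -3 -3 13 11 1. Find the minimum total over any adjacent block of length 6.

Window sums for each of the 11 positions:
[-3, 2, 1, -5, 6, -5] → sum -4
[2, 1, -5, 6, -5, -4] → sum -5
[1, -5, 6, -5, -4, -2] → sum -9
[-5, 6, -5, -4, -2, 6] → sum -4
[6, -5, -4, -2, 6, -4] → sum -3
[-5, -4, -2, 6, -4, -8] → sum -17
[-4, -2, 6, -4, -8, -3] → sum -15
[-2, 6, -4, -8, -3, -3] → sum -14
[6, -4, -8, -3, -3, 13] → sum 1
[-4, -8, -3, -3, 13, 11] → sum 6
[-8, -3, -3, 13, 11, 1] → sum 11
Minimum of these is -17.

-17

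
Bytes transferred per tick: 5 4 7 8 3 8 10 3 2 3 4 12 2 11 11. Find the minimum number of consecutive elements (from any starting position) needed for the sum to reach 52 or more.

add 5: running sum 5 < 52
add 4: running sum 9 < 52
add 7: running sum 16 < 52
add 8: running sum 24 < 52
add 3: running sum 27 < 52
add 8: running sum 35 < 52
add 10: running sum 45 < 52
add 3: running sum 48 < 52
add 2: running sum 50 < 52
add 3: shortest ending here [5, 4, 7, 8, 3, 8, 10, 3, 2, 3] sum 53, len 10
add 4: shortest ending here [4, 7, 8, 3, 8, 10, 3, 2, 3, 4] sum 52, len 10
add 12: shortest ending here [8, 3, 8, 10, 3, 2, 3, 4, 12] sum 53, len 9
add 2: shortest ending here [8, 3, 8, 10, 3, 2, 3, 4, 12, 2] sum 55, len 10
add 11: shortest ending here [8, 10, 3, 2, 3, 4, 12, 2, 11] sum 55, len 9
add 11: shortest ending here [10, 3, 2, 3, 4, 12, 2, 11, 11] sum 58, len 9
Shortest qualifying length: 9.

9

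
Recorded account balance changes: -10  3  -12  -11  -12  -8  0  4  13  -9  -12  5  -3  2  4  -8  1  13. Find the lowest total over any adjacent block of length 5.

-43

Window sums for each of the 14 positions:
(-10, 3, -12, -11, -12) → sum -42
(3, -12, -11, -12, -8) → sum -40
(-12, -11, -12, -8, 0) → sum -43
(-11, -12, -8, 0, 4) → sum -27
(-12, -8, 0, 4, 13) → sum -3
(-8, 0, 4, 13, -9) → sum 0
(0, 4, 13, -9, -12) → sum -4
(4, 13, -9, -12, 5) → sum 1
(13, -9, -12, 5, -3) → sum -6
(-9, -12, 5, -3, 2) → sum -17
(-12, 5, -3, 2, 4) → sum -4
(5, -3, 2, 4, -8) → sum 0
(-3, 2, 4, -8, 1) → sum -4
(2, 4, -8, 1, 13) → sum 12
Lowest of these is -43.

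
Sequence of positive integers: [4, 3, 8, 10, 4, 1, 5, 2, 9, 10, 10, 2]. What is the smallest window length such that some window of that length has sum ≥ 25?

3

add 4: running sum 4 < 25
add 3: running sum 7 < 25
add 8: running sum 15 < 25
add 10: shortest ending here [4, 3, 8, 10] sum 25, len 4
add 4: shortest ending here [3, 8, 10, 4] sum 25, len 4
add 1: shortest ending here [3, 8, 10, 4, 1] sum 26, len 5
add 5: shortest ending here [8, 10, 4, 1, 5] sum 28, len 5
add 2: shortest ending here [8, 10, 4, 1, 5, 2] sum 30, len 6
add 9: shortest ending here [10, 4, 1, 5, 2, 9] sum 31, len 6
add 10: shortest ending here [5, 2, 9, 10] sum 26, len 4
add 10: shortest ending here [9, 10, 10] sum 29, len 3
add 2: shortest ending here [9, 10, 10, 2] sum 31, len 4
Shortest qualifying length: 3.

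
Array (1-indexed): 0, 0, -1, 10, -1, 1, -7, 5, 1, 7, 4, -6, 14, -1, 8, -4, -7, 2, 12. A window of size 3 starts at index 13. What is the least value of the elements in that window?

Elements at indices 13..15: 14, -1, 8
min(14, -1, 8) = -1

-1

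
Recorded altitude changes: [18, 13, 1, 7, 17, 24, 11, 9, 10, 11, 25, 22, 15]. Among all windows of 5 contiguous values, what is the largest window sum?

(18, 13, 1, 7, 17) → sum 56
(13, 1, 7, 17, 24) → sum 62
(1, 7, 17, 24, 11) → sum 60
(7, 17, 24, 11, 9) → sum 68
(17, 24, 11, 9, 10) → sum 71
(24, 11, 9, 10, 11) → sum 65
(11, 9, 10, 11, 25) → sum 66
(9, 10, 11, 25, 22) → sum 77
(10, 11, 25, 22, 15) → sum 83
Largest of these is 83.

83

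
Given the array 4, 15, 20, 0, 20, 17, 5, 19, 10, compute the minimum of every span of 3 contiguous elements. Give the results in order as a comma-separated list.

[4, 15, 20] → min 4
[15, 20, 0] → min 0
[20, 0, 20] → min 0
[0, 20, 17] → min 0
[20, 17, 5] → min 5
[17, 5, 19] → min 5
[5, 19, 10] → min 5

4, 0, 0, 0, 5, 5, 5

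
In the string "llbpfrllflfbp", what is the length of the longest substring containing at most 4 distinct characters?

[l] 1 distinct, len 1
[l, l] 1 distinct, len 2
[l, l, b] 2 distinct, len 3
[l, l, b, p] 3 distinct, len 4
[l, l, b, p, f] 4 distinct, len 5
[b, p, f, r] 4 distinct, len 4
[p, f, r, l] 4 distinct, len 4
[p, f, r, l, l] 4 distinct, len 5
[p, f, r, l, l, f] 4 distinct, len 6
[p, f, r, l, l, f, l] 4 distinct, len 7
[p, f, r, l, l, f, l, f] 4 distinct, len 8
[f, r, l, l, f, l, f, b] 4 distinct, len 8
[l, l, f, l, f, b, p] 4 distinct, len 7
Longest length with ≤4 distinct: 8.

8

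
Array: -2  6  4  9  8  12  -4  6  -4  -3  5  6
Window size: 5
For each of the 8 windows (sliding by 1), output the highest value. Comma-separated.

9, 12, 12, 12, 12, 12, 6, 6

(-2, 6, 4, 9, 8) → max 9
(6, 4, 9, 8, 12) → max 12
(4, 9, 8, 12, -4) → max 12
(9, 8, 12, -4, 6) → max 12
(8, 12, -4, 6, -4) → max 12
(12, -4, 6, -4, -3) → max 12
(-4, 6, -4, -3, 5) → max 6
(6, -4, -3, 5, 6) → max 6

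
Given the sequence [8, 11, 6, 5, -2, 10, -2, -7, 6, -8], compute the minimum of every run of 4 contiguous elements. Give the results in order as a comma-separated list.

5, -2, -2, -2, -7, -7, -8

(8, 11, 6, 5) → min 5
(11, 6, 5, -2) → min -2
(6, 5, -2, 10) → min -2
(5, -2, 10, -2) → min -2
(-2, 10, -2, -7) → min -7
(10, -2, -7, 6) → min -7
(-2, -7, 6, -8) → min -8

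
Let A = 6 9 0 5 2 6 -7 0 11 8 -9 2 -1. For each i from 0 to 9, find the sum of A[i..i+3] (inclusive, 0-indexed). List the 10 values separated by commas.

(6, 9, 0, 5) → sum 20
(9, 0, 5, 2) → sum 16
(0, 5, 2, 6) → sum 13
(5, 2, 6, -7) → sum 6
(2, 6, -7, 0) → sum 1
(6, -7, 0, 11) → sum 10
(-7, 0, 11, 8) → sum 12
(0, 11, 8, -9) → sum 10
(11, 8, -9, 2) → sum 12
(8, -9, 2, -1) → sum 0

20, 16, 13, 6, 1, 10, 12, 10, 12, 0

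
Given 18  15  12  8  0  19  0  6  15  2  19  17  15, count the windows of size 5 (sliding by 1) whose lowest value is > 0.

[18, 15, 12, 8, 0] → min 0
[15, 12, 8, 0, 19] → min 0
[12, 8, 0, 19, 0] → min 0
[8, 0, 19, 0, 6] → min 0
[0, 19, 0, 6, 15] → min 0
[19, 0, 6, 15, 2] → min 0
[0, 6, 15, 2, 19] → min 0
[6, 15, 2, 19, 17] → min 2  > 0 ✓
[15, 2, 19, 17, 15] → min 2  > 0 ✓
2 windows satisfy the condition.

2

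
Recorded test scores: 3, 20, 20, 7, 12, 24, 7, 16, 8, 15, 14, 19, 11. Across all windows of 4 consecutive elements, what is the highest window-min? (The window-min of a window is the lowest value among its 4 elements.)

11

Each size-4 window and its min:
[3, 20, 20, 7] → min 3
[20, 20, 7, 12] → min 7
[20, 7, 12, 24] → min 7
[7, 12, 24, 7] → min 7
[12, 24, 7, 16] → min 7
[24, 7, 16, 8] → min 7
[7, 16, 8, 15] → min 7
[16, 8, 15, 14] → min 8
[8, 15, 14, 19] → min 8
[15, 14, 19, 11] → min 11
Highest of these is 11.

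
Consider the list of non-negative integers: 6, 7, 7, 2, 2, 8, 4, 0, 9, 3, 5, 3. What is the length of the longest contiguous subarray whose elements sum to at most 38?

9

[6] sum 6 len 1
[6, 7] sum 13 len 2
[6, 7, 7] sum 20 len 3
[6, 7, 7, 2] sum 22 len 4
[6, 7, 7, 2, 2] sum 24 len 5
[6, 7, 7, 2, 2, 8] sum 32 len 6
[6, 7, 7, 2, 2, 8, 4] sum 36 len 7
[6, 7, 7, 2, 2, 8, 4, 0] sum 36 len 8
[7, 2, 2, 8, 4, 0, 9] sum 32 len 7
[7, 2, 2, 8, 4, 0, 9, 3] sum 35 len 8
[2, 2, 8, 4, 0, 9, 3, 5] sum 33 len 8
[2, 2, 8, 4, 0, 9, 3, 5, 3] sum 36 len 9
Longest length seen: 9.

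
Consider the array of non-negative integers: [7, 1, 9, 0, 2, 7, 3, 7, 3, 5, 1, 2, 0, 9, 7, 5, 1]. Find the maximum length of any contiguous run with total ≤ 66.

16

add 7: [7] sum 7, len 1
add 1: [7, 1] sum 8, len 2
add 9: [7, 1, 9] sum 17, len 3
add 0: [7, 1, 9, 0] sum 17, len 4
add 2: [7, 1, 9, 0, 2] sum 19, len 5
add 7: [7, 1, 9, 0, 2, 7] sum 26, len 6
add 3: [7, 1, 9, 0, 2, 7, 3] sum 29, len 7
add 7: [7, 1, 9, 0, 2, 7, 3, 7] sum 36, len 8
add 3: [7, 1, 9, 0, 2, 7, 3, 7, 3] sum 39, len 9
add 5: [7, 1, 9, 0, 2, 7, 3, 7, 3, 5] sum 44, len 10
add 1: [7, 1, 9, 0, 2, 7, 3, 7, 3, 5, 1] sum 45, len 11
add 2: [7, 1, 9, 0, 2, 7, 3, 7, 3, 5, 1, 2] sum 47, len 12
add 0: [7, 1, 9, 0, 2, 7, 3, 7, 3, 5, 1, 2, 0] sum 47, len 13
add 9: [7, 1, 9, 0, 2, 7, 3, 7, 3, 5, 1, 2, 0, 9] sum 56, len 14
add 7: [7, 1, 9, 0, 2, 7, 3, 7, 3, 5, 1, 2, 0, 9, 7] sum 63, len 15
add 5: [1, 9, 0, 2, 7, 3, 7, 3, 5, 1, 2, 0, 9, 7, 5] sum 61, len 15
add 1: [1, 9, 0, 2, 7, 3, 7, 3, 5, 1, 2, 0, 9, 7, 5, 1] sum 62, len 16
Longest length seen: 16.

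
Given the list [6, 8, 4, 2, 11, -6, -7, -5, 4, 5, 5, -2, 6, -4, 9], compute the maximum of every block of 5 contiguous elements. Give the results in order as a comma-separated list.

(6, 8, 4, 2, 11) → max 11
(8, 4, 2, 11, -6) → max 11
(4, 2, 11, -6, -7) → max 11
(2, 11, -6, -7, -5) → max 11
(11, -6, -7, -5, 4) → max 11
(-6, -7, -5, 4, 5) → max 5
(-7, -5, 4, 5, 5) → max 5
(-5, 4, 5, 5, -2) → max 5
(4, 5, 5, -2, 6) → max 6
(5, 5, -2, 6, -4) → max 6
(5, -2, 6, -4, 9) → max 9

11, 11, 11, 11, 11, 5, 5, 5, 6, 6, 9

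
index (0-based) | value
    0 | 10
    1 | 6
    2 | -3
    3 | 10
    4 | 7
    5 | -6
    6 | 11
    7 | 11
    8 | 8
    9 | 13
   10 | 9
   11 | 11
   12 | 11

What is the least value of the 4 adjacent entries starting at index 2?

Elements at indices 2..5: -3, 10, 7, -6
min(-3, 10, 7, -6) = -6

-6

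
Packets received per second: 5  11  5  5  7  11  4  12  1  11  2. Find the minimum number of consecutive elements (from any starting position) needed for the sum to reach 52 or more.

Extend right; whenever the sum reaches 52, record the length and shrink from the left:
add 5: running sum 5 < 52
add 11: running sum 16 < 52
add 5: running sum 21 < 52
add 5: running sum 26 < 52
add 7: running sum 33 < 52
add 11: running sum 44 < 52
add 4: running sum 48 < 52
end 7: [11, 5, 5, 7, 11, 4, 12] sum 55, len 7
end 8: [11, 5, 5, 7, 11, 4, 12, 1] sum 56, len 8
end 9: [5, 5, 7, 11, 4, 12, 1, 11] sum 56, len 8
end 10: [5, 7, 11, 4, 12, 1, 11, 2] sum 53, len 8
Shortest qualifying length: 7.

7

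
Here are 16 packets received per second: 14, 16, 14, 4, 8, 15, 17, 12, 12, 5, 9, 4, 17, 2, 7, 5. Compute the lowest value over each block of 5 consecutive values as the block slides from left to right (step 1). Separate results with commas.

14 16 14 4 8 → min 4
16 14 4 8 15 → min 4
14 4 8 15 17 → min 4
4 8 15 17 12 → min 4
8 15 17 12 12 → min 8
15 17 12 12 5 → min 5
17 12 12 5 9 → min 5
12 12 5 9 4 → min 4
12 5 9 4 17 → min 4
5 9 4 17 2 → min 2
9 4 17 2 7 → min 2
4 17 2 7 5 → min 2

4, 4, 4, 4, 8, 5, 5, 4, 4, 2, 2, 2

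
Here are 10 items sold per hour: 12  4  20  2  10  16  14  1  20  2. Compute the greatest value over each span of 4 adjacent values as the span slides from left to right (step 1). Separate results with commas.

(12, 4, 20, 2) → max 20
(4, 20, 2, 10) → max 20
(20, 2, 10, 16) → max 20
(2, 10, 16, 14) → max 16
(10, 16, 14, 1) → max 16
(16, 14, 1, 20) → max 20
(14, 1, 20, 2) → max 20

20, 20, 20, 16, 16, 20, 20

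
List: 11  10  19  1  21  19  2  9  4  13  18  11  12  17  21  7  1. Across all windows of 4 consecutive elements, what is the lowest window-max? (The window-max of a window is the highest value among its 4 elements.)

13

11 10 19 1 → max 19
10 19 1 21 → max 21
19 1 21 19 → max 21
1 21 19 2 → max 21
21 19 2 9 → max 21
19 2 9 4 → max 19
2 9 4 13 → max 13
9 4 13 18 → max 18
4 13 18 11 → max 18
13 18 11 12 → max 18
18 11 12 17 → max 18
11 12 17 21 → max 21
12 17 21 7 → max 21
17 21 7 1 → max 21
Lowest of these is 13.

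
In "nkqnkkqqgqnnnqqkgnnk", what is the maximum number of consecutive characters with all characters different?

4

[n] len 1
[n, k] len 2
[n, k, q] len 3
[k, q, n] len 3
[q, n, k] len 3
[k] len 1
[k, q] len 2
[q] len 1
[q, g] len 2
[g, q] len 2
[g, q, n] len 3
[n] len 1
[n] len 1
[n, q] len 2
[q] len 1
[q, k] len 2
[q, k, g] len 3
[q, k, g, n] len 4
[n] len 1
[n, k] len 2
Longest all-distinct length: 4.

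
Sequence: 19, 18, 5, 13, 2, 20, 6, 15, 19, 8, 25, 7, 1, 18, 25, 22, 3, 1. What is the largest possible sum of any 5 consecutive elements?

76

Each size-5 window and its sum:
19 18 5 13 2 → sum 57
18 5 13 2 20 → sum 58
5 13 2 20 6 → sum 46
13 2 20 6 15 → sum 56
2 20 6 15 19 → sum 62
20 6 15 19 8 → sum 68
6 15 19 8 25 → sum 73
15 19 8 25 7 → sum 74
19 8 25 7 1 → sum 60
8 25 7 1 18 → sum 59
25 7 1 18 25 → sum 76
7 1 18 25 22 → sum 73
1 18 25 22 3 → sum 69
18 25 22 3 1 → sum 69
Largest of these is 76.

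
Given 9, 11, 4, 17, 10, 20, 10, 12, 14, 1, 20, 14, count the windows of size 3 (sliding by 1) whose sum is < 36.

6

[9, 11, 4] → sum 24  < 36 ✓
[11, 4, 17] → sum 32  < 36 ✓
[4, 17, 10] → sum 31  < 36 ✓
[17, 10, 20] → sum 47
[10, 20, 10] → sum 40
[20, 10, 12] → sum 42
[10, 12, 14] → sum 36
[12, 14, 1] → sum 27  < 36 ✓
[14, 1, 20] → sum 35  < 36 ✓
[1, 20, 14] → sum 35  < 36 ✓
6 windows satisfy the condition.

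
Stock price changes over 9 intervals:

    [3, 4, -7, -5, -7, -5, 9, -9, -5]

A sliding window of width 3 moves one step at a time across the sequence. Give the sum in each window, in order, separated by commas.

0, -8, -19, -17, -3, -5, -5

3 4 -7 → sum 0
4 -7 -5 → sum -8
-7 -5 -7 → sum -19
-5 -7 -5 → sum -17
-7 -5 9 → sum -3
-5 9 -9 → sum -5
9 -9 -5 → sum -5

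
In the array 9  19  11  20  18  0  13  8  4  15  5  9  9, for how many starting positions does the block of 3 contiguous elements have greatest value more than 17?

9 19 11 → max 19  > 17 ✓
19 11 20 → max 20  > 17 ✓
11 20 18 → max 20  > 17 ✓
20 18 0 → max 20  > 17 ✓
18 0 13 → max 18  > 17 ✓
0 13 8 → max 13
13 8 4 → max 13
8 4 15 → max 15
4 15 5 → max 15
15 5 9 → max 15
5 9 9 → max 9
5 windows satisfy the condition.

5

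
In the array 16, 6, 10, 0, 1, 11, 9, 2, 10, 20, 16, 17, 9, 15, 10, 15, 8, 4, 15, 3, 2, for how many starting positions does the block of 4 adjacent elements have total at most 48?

13

16 6 10 0 → sum 32  ≤ 48 ✓
6 10 0 1 → sum 17  ≤ 48 ✓
10 0 1 11 → sum 22  ≤ 48 ✓
0 1 11 9 → sum 21  ≤ 48 ✓
1 11 9 2 → sum 23  ≤ 48 ✓
11 9 2 10 → sum 32  ≤ 48 ✓
9 2 10 20 → sum 41  ≤ 48 ✓
2 10 20 16 → sum 48  ≤ 48 ✓
10 20 16 17 → sum 63
20 16 17 9 → sum 62
16 17 9 15 → sum 57
17 9 15 10 → sum 51
9 15 10 15 → sum 49
15 10 15 8 → sum 48  ≤ 48 ✓
10 15 8 4 → sum 37  ≤ 48 ✓
15 8 4 15 → sum 42  ≤ 48 ✓
8 4 15 3 → sum 30  ≤ 48 ✓
4 15 3 2 → sum 24  ≤ 48 ✓
13 windows satisfy the condition.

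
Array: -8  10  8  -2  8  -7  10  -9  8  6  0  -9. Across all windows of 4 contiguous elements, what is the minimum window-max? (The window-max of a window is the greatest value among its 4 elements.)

8

Window maxs for each of the 9 positions:
-8 10 8 -2 → max 10
10 8 -2 8 → max 10
8 -2 8 -7 → max 8
-2 8 -7 10 → max 10
8 -7 10 -9 → max 10
-7 10 -9 8 → max 10
10 -9 8 6 → max 10
-9 8 6 0 → max 8
8 6 0 -9 → max 8
Minimum of these is 8.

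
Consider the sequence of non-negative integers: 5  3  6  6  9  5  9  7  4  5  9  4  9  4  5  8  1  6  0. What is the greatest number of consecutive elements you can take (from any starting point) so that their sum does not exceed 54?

add 5: [5] sum 5, len 1
add 3: [5, 3] sum 8, len 2
add 6: [5, 3, 6] sum 14, len 3
add 6: [5, 3, 6, 6] sum 20, len 4
add 9: [5, 3, 6, 6, 9] sum 29, len 5
add 5: [5, 3, 6, 6, 9, 5] sum 34, len 6
add 9: [5, 3, 6, 6, 9, 5, 9] sum 43, len 7
add 7: [5, 3, 6, 6, 9, 5, 9, 7] sum 50, len 8
add 4: [5, 3, 6, 6, 9, 5, 9, 7, 4] sum 54, len 9
add 5: [3, 6, 6, 9, 5, 9, 7, 4, 5] sum 54, len 9
add 9: [6, 9, 5, 9, 7, 4, 5, 9] sum 54, len 8
add 4: [9, 5, 9, 7, 4, 5, 9, 4] sum 52, len 8
add 9: [5, 9, 7, 4, 5, 9, 4, 9] sum 52, len 8
add 4: [9, 7, 4, 5, 9, 4, 9, 4] sum 51, len 8
add 5: [7, 4, 5, 9, 4, 9, 4, 5] sum 47, len 8
add 8: [4, 5, 9, 4, 9, 4, 5, 8] sum 48, len 8
add 1: [4, 5, 9, 4, 9, 4, 5, 8, 1] sum 49, len 9
add 6: [5, 9, 4, 9, 4, 5, 8, 1, 6] sum 51, len 9
add 0: [5, 9, 4, 9, 4, 5, 8, 1, 6, 0] sum 51, len 10
Longest length seen: 10.

10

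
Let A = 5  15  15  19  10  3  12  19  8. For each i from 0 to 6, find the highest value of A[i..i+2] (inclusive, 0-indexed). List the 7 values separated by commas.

Sliding a size-3 window across the 9 values:
5 15 15 → max 15
15 15 19 → max 19
15 19 10 → max 19
19 10 3 → max 19
10 3 12 → max 12
3 12 19 → max 19
12 19 8 → max 19

15, 19, 19, 19, 12, 19, 19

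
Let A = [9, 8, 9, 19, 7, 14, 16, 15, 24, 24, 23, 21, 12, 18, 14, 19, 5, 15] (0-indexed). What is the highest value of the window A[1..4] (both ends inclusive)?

19

Elements at indices 1..4: 8, 9, 19, 7
max(8, 9, 19, 7) = 19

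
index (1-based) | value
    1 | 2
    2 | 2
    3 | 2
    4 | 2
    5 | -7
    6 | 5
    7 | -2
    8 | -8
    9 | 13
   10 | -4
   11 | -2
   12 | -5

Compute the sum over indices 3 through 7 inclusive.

0

Elements at indices 3..7: 2, 2, -7, 5, -2
sum(2, 2, -7, 5, -2) = 0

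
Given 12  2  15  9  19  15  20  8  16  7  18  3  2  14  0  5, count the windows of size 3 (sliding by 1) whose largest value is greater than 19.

3

(12, 2, 15) → max 15
(2, 15, 9) → max 15
(15, 9, 19) → max 19
(9, 19, 15) → max 19
(19, 15, 20) → max 20  > 19 ✓
(15, 20, 8) → max 20  > 19 ✓
(20, 8, 16) → max 20  > 19 ✓
(8, 16, 7) → max 16
(16, 7, 18) → max 18
(7, 18, 3) → max 18
(18, 3, 2) → max 18
(3, 2, 14) → max 14
(2, 14, 0) → max 14
(14, 0, 5) → max 14
3 windows satisfy the condition.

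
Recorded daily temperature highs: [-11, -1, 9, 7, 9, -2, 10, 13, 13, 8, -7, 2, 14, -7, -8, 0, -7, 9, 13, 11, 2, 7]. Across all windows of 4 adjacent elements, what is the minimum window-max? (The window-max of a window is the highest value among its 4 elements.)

0

[-11, -1, 9, 7] → max 9
[-1, 9, 7, 9] → max 9
[9, 7, 9, -2] → max 9
[7, 9, -2, 10] → max 10
[9, -2, 10, 13] → max 13
[-2, 10, 13, 13] → max 13
[10, 13, 13, 8] → max 13
[13, 13, 8, -7] → max 13
[13, 8, -7, 2] → max 13
[8, -7, 2, 14] → max 14
[-7, 2, 14, -7] → max 14
[2, 14, -7, -8] → max 14
[14, -7, -8, 0] → max 14
[-7, -8, 0, -7] → max 0
[-8, 0, -7, 9] → max 9
[0, -7, 9, 13] → max 13
[-7, 9, 13, 11] → max 13
[9, 13, 11, 2] → max 13
[13, 11, 2, 7] → max 13
Minimum of these is 0.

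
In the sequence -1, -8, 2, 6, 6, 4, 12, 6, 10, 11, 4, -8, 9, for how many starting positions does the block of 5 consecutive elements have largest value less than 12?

4

(-1, -8, 2, 6, 6) → max 6  < 12 ✓
(-8, 2, 6, 6, 4) → max 6  < 12 ✓
(2, 6, 6, 4, 12) → max 12
(6, 6, 4, 12, 6) → max 12
(6, 4, 12, 6, 10) → max 12
(4, 12, 6, 10, 11) → max 12
(12, 6, 10, 11, 4) → max 12
(6, 10, 11, 4, -8) → max 11  < 12 ✓
(10, 11, 4, -8, 9) → max 11  < 12 ✓
4 windows satisfy the condition.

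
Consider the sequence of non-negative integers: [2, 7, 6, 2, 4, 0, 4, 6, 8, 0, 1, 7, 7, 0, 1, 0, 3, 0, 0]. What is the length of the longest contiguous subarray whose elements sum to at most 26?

10

Extend to the right; shrink from the left whenever the sum exceeds 26:
→ 2: sum 2, len 1
→ 7: sum 9, len 2
→ 6: sum 15, len 3
→ 2: sum 17, len 4
→ 4: sum 21, len 5
→ 0: sum 21, len 6
→ 4: sum 25, len 7
→ 6 (dropped 2, 7): sum 22, len 6
→ 8 (dropped 6): sum 24, len 6
→ 0: sum 24, len 7
→ 1: sum 25, len 8
→ 7 (dropped 2, 4): sum 26, len 7
→ 7 (dropped 0, 4, 6): sum 23, len 5
→ 0: sum 23, len 6
→ 1: sum 24, len 7
→ 0: sum 24, len 8
→ 3 (dropped 8): sum 19, len 8
→ 0: sum 19, len 9
→ 0: sum 19, len 10
Longest length seen: 10.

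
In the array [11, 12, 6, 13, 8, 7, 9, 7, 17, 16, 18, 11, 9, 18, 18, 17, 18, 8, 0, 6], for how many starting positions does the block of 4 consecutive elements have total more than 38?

13

[11, 12, 6, 13] → sum 42  > 38 ✓
[12, 6, 13, 8] → sum 39  > 38 ✓
[6, 13, 8, 7] → sum 34
[13, 8, 7, 9] → sum 37
[8, 7, 9, 7] → sum 31
[7, 9, 7, 17] → sum 40  > 38 ✓
[9, 7, 17, 16] → sum 49  > 38 ✓
[7, 17, 16, 18] → sum 58  > 38 ✓
[17, 16, 18, 11] → sum 62  > 38 ✓
[16, 18, 11, 9] → sum 54  > 38 ✓
[18, 11, 9, 18] → sum 56  > 38 ✓
[11, 9, 18, 18] → sum 56  > 38 ✓
[9, 18, 18, 17] → sum 62  > 38 ✓
[18, 18, 17, 18] → sum 71  > 38 ✓
[18, 17, 18, 8] → sum 61  > 38 ✓
[17, 18, 8, 0] → sum 43  > 38 ✓
[18, 8, 0, 6] → sum 32
13 windows satisfy the condition.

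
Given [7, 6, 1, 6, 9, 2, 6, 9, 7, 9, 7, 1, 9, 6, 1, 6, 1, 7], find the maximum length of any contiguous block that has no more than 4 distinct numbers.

add 7: window [7] (1 distinct), len 1
add 6: window [7, 6] (2 distinct), len 2
add 1: window [7, 6, 1] (3 distinct), len 3
add 6: window [7, 6, 1, 6] (3 distinct), len 4
add 9: window [7, 6, 1, 6, 9] (4 distinct), len 5
add 2: window [6, 1, 6, 9, 2] (4 distinct), len 5
add 6: window [6, 1, 6, 9, 2, 6] (4 distinct), len 6
add 9: window [6, 1, 6, 9, 2, 6, 9] (4 distinct), len 7
add 7: window [6, 9, 2, 6, 9, 7] (4 distinct), len 6
add 9: window [6, 9, 2, 6, 9, 7, 9] (4 distinct), len 7
add 7: window [6, 9, 2, 6, 9, 7, 9, 7] (4 distinct), len 8
add 1: window [6, 9, 7, 9, 7, 1] (4 distinct), len 6
add 9: window [6, 9, 7, 9, 7, 1, 9] (4 distinct), len 7
add 6: window [6, 9, 7, 9, 7, 1, 9, 6] (4 distinct), len 8
add 1: window [6, 9, 7, 9, 7, 1, 9, 6, 1] (4 distinct), len 9
add 6: window [6, 9, 7, 9, 7, 1, 9, 6, 1, 6] (4 distinct), len 10
add 1: window [6, 9, 7, 9, 7, 1, 9, 6, 1, 6, 1] (4 distinct), len 11
add 7: window [6, 9, 7, 9, 7, 1, 9, 6, 1, 6, 1, 7] (4 distinct), len 12
Longest length with ≤4 distinct: 12.

12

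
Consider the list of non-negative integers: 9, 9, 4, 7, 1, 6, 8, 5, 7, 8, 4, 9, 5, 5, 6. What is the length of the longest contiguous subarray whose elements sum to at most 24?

4

add 9: [9] sum 9, len 1
add 9: [9, 9] sum 18, len 2
add 4: [9, 9, 4] sum 22, len 3
add 7: [9, 4, 7] sum 20, len 3
add 1: [9, 4, 7, 1] sum 21, len 4
add 6: [4, 7, 1, 6] sum 18, len 4
add 8: [7, 1, 6, 8] sum 22, len 4
add 5: [1, 6, 8, 5] sum 20, len 4
add 7: [8, 5, 7] sum 20, len 3
add 8: [5, 7, 8] sum 20, len 3
add 4: [5, 7, 8, 4] sum 24, len 4
add 9: [8, 4, 9] sum 21, len 3
add 5: [4, 9, 5] sum 18, len 3
add 5: [4, 9, 5, 5] sum 23, len 4
add 6: [5, 5, 6] sum 16, len 3
Longest length seen: 4.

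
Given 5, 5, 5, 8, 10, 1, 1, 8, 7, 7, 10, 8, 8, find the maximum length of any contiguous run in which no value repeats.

4

[5] len 1
[5] len 1
[5] len 1
[5, 8] len 2
[5, 8, 10] len 3
[5, 8, 10, 1] len 4
[1] len 1
[1, 8] len 2
[1, 8, 7] len 3
[7] len 1
[7, 10] len 2
[7, 10, 8] len 3
[8] len 1
Longest all-distinct length: 4.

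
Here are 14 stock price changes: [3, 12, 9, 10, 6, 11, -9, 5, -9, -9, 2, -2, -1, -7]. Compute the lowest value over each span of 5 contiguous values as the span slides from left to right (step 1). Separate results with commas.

3, 6, -9, -9, -9, -9, -9, -9, -9, -9

Sliding a size-5 window across the 14 values:
3 12 9 10 6 → min 3
12 9 10 6 11 → min 6
9 10 6 11 -9 → min -9
10 6 11 -9 5 → min -9
6 11 -9 5 -9 → min -9
11 -9 5 -9 -9 → min -9
-9 5 -9 -9 2 → min -9
5 -9 -9 2 -2 → min -9
-9 -9 2 -2 -1 → min -9
-9 2 -2 -1 -7 → min -9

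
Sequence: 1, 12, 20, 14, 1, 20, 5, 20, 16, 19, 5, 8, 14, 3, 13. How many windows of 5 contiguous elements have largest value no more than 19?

[1, 12, 20, 14, 1] → max 20
[12, 20, 14, 1, 20] → max 20
[20, 14, 1, 20, 5] → max 20
[14, 1, 20, 5, 20] → max 20
[1, 20, 5, 20, 16] → max 20
[20, 5, 20, 16, 19] → max 20
[5, 20, 16, 19, 5] → max 20
[20, 16, 19, 5, 8] → max 20
[16, 19, 5, 8, 14] → max 19  ≤ 19 ✓
[19, 5, 8, 14, 3] → max 19  ≤ 19 ✓
[5, 8, 14, 3, 13] → max 14  ≤ 19 ✓
3 windows satisfy the condition.

3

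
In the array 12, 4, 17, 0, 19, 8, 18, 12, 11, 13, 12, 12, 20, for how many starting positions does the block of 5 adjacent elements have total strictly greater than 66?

(12, 4, 17, 0, 19) → sum 52
(4, 17, 0, 19, 8) → sum 48
(17, 0, 19, 8, 18) → sum 62
(0, 19, 8, 18, 12) → sum 57
(19, 8, 18, 12, 11) → sum 68  > 66 ✓
(8, 18, 12, 11, 13) → sum 62
(18, 12, 11, 13, 12) → sum 66
(12, 11, 13, 12, 12) → sum 60
(11, 13, 12, 12, 20) → sum 68  > 66 ✓
2 windows satisfy the condition.

2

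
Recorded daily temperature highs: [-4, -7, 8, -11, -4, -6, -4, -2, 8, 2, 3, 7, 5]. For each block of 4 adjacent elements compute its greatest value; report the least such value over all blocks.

Each size-4 window and its max:
(-4, -7, 8, -11) → max 8
(-7, 8, -11, -4) → max 8
(8, -11, -4, -6) → max 8
(-11, -4, -6, -4) → max -4
(-4, -6, -4, -2) → max -2
(-6, -4, -2, 8) → max 8
(-4, -2, 8, 2) → max 8
(-2, 8, 2, 3) → max 8
(8, 2, 3, 7) → max 8
(2, 3, 7, 5) → max 7
Least of these is -4.

-4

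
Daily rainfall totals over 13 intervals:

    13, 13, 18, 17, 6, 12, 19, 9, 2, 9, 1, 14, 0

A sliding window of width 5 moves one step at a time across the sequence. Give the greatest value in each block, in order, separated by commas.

Sliding a size-5 window across the 13 values:
(13, 13, 18, 17, 6) → max 18
(13, 18, 17, 6, 12) → max 18
(18, 17, 6, 12, 19) → max 19
(17, 6, 12, 19, 9) → max 19
(6, 12, 19, 9, 2) → max 19
(12, 19, 9, 2, 9) → max 19
(19, 9, 2, 9, 1) → max 19
(9, 2, 9, 1, 14) → max 14
(2, 9, 1, 14, 0) → max 14

18, 18, 19, 19, 19, 19, 19, 14, 14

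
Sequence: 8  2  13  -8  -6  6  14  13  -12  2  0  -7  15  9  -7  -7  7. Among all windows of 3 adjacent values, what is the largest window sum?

33

8 2 13 → sum 23
2 13 -8 → sum 7
13 -8 -6 → sum -1
-8 -6 6 → sum -8
-6 6 14 → sum 14
6 14 13 → sum 33
14 13 -12 → sum 15
13 -12 2 → sum 3
-12 2 0 → sum -10
2 0 -7 → sum -5
0 -7 15 → sum 8
-7 15 9 → sum 17
15 9 -7 → sum 17
9 -7 -7 → sum -5
-7 -7 7 → sum -7
Largest of these is 33.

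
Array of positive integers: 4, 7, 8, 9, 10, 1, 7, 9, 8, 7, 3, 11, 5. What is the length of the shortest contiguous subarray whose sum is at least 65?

add 4: running sum 4 < 65
add 7: running sum 11 < 65
add 8: running sum 19 < 65
add 9: running sum 28 < 65
add 10: running sum 38 < 65
add 1: running sum 39 < 65
add 7: running sum 46 < 65
add 9: running sum 55 < 65
add 8: running sum 63 < 65
add 7: shortest ending here [7, 8, 9, 10, 1, 7, 9, 8, 7] sum 66, len 9
add 3: shortest ending here [7, 8, 9, 10, 1, 7, 9, 8, 7, 3] sum 69, len 10
add 11: shortest ending here [9, 10, 1, 7, 9, 8, 7, 3, 11] sum 65, len 9
add 5: shortest ending here [9, 10, 1, 7, 9, 8, 7, 3, 11, 5] sum 70, len 10
Shortest qualifying length: 9.

9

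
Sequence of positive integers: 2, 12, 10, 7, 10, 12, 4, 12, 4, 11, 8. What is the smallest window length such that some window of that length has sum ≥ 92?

11

add 2: running sum 2 < 92
add 12: running sum 14 < 92
add 10: running sum 24 < 92
add 7: running sum 31 < 92
add 10: running sum 41 < 92
add 12: running sum 53 < 92
add 4: running sum 57 < 92
add 12: running sum 69 < 92
add 4: running sum 73 < 92
add 11: running sum 84 < 92
add 8: shortest ending here [2, 12, 10, 7, 10, 12, 4, 12, 4, 11, 8] sum 92, len 11
Shortest qualifying length: 11.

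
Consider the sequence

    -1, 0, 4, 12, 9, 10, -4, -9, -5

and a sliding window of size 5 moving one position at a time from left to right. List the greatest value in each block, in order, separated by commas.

12, 12, 12, 12, 10

-1 0 4 12 9 → max 12
0 4 12 9 10 → max 12
4 12 9 10 -4 → max 12
12 9 10 -4 -9 → max 12
9 10 -4 -9 -5 → max 10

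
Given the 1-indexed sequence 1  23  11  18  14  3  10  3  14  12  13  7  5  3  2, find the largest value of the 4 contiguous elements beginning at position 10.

13

Elements at indices 10..13: 12, 13, 7, 5
max(12, 13, 7, 5) = 13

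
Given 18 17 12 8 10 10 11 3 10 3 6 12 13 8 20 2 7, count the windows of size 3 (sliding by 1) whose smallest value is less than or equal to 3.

(18, 17, 12) → min 12
(17, 12, 8) → min 8
(12, 8, 10) → min 8
(8, 10, 10) → min 8
(10, 10, 11) → min 10
(10, 11, 3) → min 3  ≤ 3 ✓
(11, 3, 10) → min 3  ≤ 3 ✓
(3, 10, 3) → min 3  ≤ 3 ✓
(10, 3, 6) → min 3  ≤ 3 ✓
(3, 6, 12) → min 3  ≤ 3 ✓
(6, 12, 13) → min 6
(12, 13, 8) → min 8
(13, 8, 20) → min 8
(8, 20, 2) → min 2  ≤ 3 ✓
(20, 2, 7) → min 2  ≤ 3 ✓
7 windows satisfy the condition.

7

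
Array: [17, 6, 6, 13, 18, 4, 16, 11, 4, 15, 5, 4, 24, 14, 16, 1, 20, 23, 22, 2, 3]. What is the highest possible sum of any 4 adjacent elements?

67

[17, 6, 6, 13] → sum 42
[6, 6, 13, 18] → sum 43
[6, 13, 18, 4] → sum 41
[13, 18, 4, 16] → sum 51
[18, 4, 16, 11] → sum 49
[4, 16, 11, 4] → sum 35
[16, 11, 4, 15] → sum 46
[11, 4, 15, 5] → sum 35
[4, 15, 5, 4] → sum 28
[15, 5, 4, 24] → sum 48
[5, 4, 24, 14] → sum 47
[4, 24, 14, 16] → sum 58
[24, 14, 16, 1] → sum 55
[14, 16, 1, 20] → sum 51
[16, 1, 20, 23] → sum 60
[1, 20, 23, 22] → sum 66
[20, 23, 22, 2] → sum 67
[23, 22, 2, 3] → sum 50
Highest of these is 67.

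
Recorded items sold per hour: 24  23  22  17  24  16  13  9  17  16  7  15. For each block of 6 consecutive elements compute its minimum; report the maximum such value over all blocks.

(24, 23, 22, 17, 24, 16) → min 16
(23, 22, 17, 24, 16, 13) → min 13
(22, 17, 24, 16, 13, 9) → min 9
(17, 24, 16, 13, 9, 17) → min 9
(24, 16, 13, 9, 17, 16) → min 9
(16, 13, 9, 17, 16, 7) → min 7
(13, 9, 17, 16, 7, 15) → min 7
Maximum of these is 16.

16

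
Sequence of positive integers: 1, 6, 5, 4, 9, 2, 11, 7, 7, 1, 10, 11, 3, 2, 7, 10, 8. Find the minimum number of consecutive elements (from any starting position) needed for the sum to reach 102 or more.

Extend right; whenever the sum reaches 102, record the length and shrink from the left:
add 1: running sum 1 < 102
add 6: running sum 7 < 102
add 5: running sum 12 < 102
add 4: running sum 16 < 102
add 9: running sum 25 < 102
add 2: running sum 27 < 102
add 11: running sum 38 < 102
add 7: running sum 45 < 102
add 7: running sum 52 < 102
add 1: running sum 53 < 102
add 10: running sum 63 < 102
add 11: running sum 74 < 102
add 3: running sum 77 < 102
add 2: running sum 79 < 102
add 7: running sum 86 < 102
add 10: running sum 96 < 102
add 8: shortest ending here [6, 5, 4, 9, 2, 11, 7, 7, 1, 10, 11, 3, 2, 7, 10, 8] sum 103, len 16
Shortest qualifying length: 16.

16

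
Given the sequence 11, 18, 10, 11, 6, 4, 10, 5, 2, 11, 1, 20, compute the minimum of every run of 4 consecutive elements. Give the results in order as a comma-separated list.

10, 6, 4, 4, 4, 2, 2, 1, 1

11 18 10 11 → min 10
18 10 11 6 → min 6
10 11 6 4 → min 4
11 6 4 10 → min 4
6 4 10 5 → min 4
4 10 5 2 → min 2
10 5 2 11 → min 2
5 2 11 1 → min 1
2 11 1 20 → min 1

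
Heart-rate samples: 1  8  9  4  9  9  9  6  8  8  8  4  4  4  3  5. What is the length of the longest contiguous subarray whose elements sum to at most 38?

add 1: [1] sum 1, len 1
add 8: [1, 8] sum 9, len 2
add 9: [1, 8, 9] sum 18, len 3
add 4: [1, 8, 9, 4] sum 22, len 4
add 9: [1, 8, 9, 4, 9] sum 31, len 5
add 9: [9, 4, 9, 9] sum 31, len 4
add 9: [4, 9, 9, 9] sum 31, len 4
add 6: [4, 9, 9, 9, 6] sum 37, len 5
add 8: [9, 9, 6, 8] sum 32, len 4
add 8: [9, 6, 8, 8] sum 31, len 4
add 8: [6, 8, 8, 8] sum 30, len 4
add 4: [6, 8, 8, 8, 4] sum 34, len 5
add 4: [6, 8, 8, 8, 4, 4] sum 38, len 6
add 4: [8, 8, 8, 4, 4, 4] sum 36, len 6
add 3: [8, 8, 4, 4, 4, 3] sum 31, len 6
add 5: [8, 8, 4, 4, 4, 3, 5] sum 36, len 7
Longest length seen: 7.

7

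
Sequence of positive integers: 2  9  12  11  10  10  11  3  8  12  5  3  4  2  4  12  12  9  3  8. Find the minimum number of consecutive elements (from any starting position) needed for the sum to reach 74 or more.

add 2: running sum 2 < 74
add 9: running sum 11 < 74
add 12: running sum 23 < 74
add 11: running sum 34 < 74
add 10: running sum 44 < 74
add 10: running sum 54 < 74
add 11: running sum 65 < 74
add 3: running sum 68 < 74
end 8: [9, 12, 11, 10, 10, 11, 3, 8] sum 74, len 8
end 9: [12, 11, 10, 10, 11, 3, 8, 12] sum 77, len 8
end 10: [12, 11, 10, 10, 11, 3, 8, 12, 5] sum 82, len 9
end 11: [12, 11, 10, 10, 11, 3, 8, 12, 5, 3] sum 85, len 10
end 12: [11, 10, 10, 11, 3, 8, 12, 5, 3, 4] sum 77, len 10
end 13: [11, 10, 10, 11, 3, 8, 12, 5, 3, 4, 2] sum 79, len 11
end 14: [11, 10, 10, 11, 3, 8, 12, 5, 3, 4, 2, 4] sum 83, len 12
end 15: [10, 11, 3, 8, 12, 5, 3, 4, 2, 4, 12] sum 74, len 11
end 16: [11, 3, 8, 12, 5, 3, 4, 2, 4, 12, 12] sum 76, len 11
end 17: [3, 8, 12, 5, 3, 4, 2, 4, 12, 12, 9] sum 74, len 11
end 18: [8, 12, 5, 3, 4, 2, 4, 12, 12, 9, 3] sum 74, len 11
end 19: [12, 5, 3, 4, 2, 4, 12, 12, 9, 3, 8] sum 74, len 11
Shortest qualifying length: 8.

8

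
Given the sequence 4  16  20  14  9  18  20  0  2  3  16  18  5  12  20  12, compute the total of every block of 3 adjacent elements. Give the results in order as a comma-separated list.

Sliding a size-3 window across the 16 values:
[4, 16, 20] → sum 40
[16, 20, 14] → sum 50
[20, 14, 9] → sum 43
[14, 9, 18] → sum 41
[9, 18, 20] → sum 47
[18, 20, 0] → sum 38
[20, 0, 2] → sum 22
[0, 2, 3] → sum 5
[2, 3, 16] → sum 21
[3, 16, 18] → sum 37
[16, 18, 5] → sum 39
[18, 5, 12] → sum 35
[5, 12, 20] → sum 37
[12, 20, 12] → sum 44

40, 50, 43, 41, 47, 38, 22, 5, 21, 37, 39, 35, 37, 44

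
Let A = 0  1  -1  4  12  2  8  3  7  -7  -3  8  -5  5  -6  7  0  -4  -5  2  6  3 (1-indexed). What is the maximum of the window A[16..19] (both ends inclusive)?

Elements at indices 16..19: 7, 0, -4, -5
max(7, 0, -4, -5) = 7

7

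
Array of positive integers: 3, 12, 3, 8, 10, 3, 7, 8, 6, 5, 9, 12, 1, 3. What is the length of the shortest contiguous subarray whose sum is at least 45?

add 3: running sum 3 < 45
add 12: running sum 15 < 45
add 3: running sum 18 < 45
add 8: running sum 26 < 45
add 10: running sum 36 < 45
add 3: running sum 39 < 45
end 6: [3, 12, 3, 8, 10, 3, 7] sum 46, len 7
end 7: [12, 3, 8, 10, 3, 7, 8] sum 51, len 7
end 8: [3, 8, 10, 3, 7, 8, 6] sum 45, len 7
end 9: [8, 10, 3, 7, 8, 6, 5] sum 47, len 7
end 10: [10, 3, 7, 8, 6, 5, 9] sum 48, len 7
end 11: [7, 8, 6, 5, 9, 12] sum 47, len 6
end 12: [7, 8, 6, 5, 9, 12, 1] sum 48, len 7
end 13: [7, 8, 6, 5, 9, 12, 1, 3] sum 51, len 8
Shortest qualifying length: 6.

6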